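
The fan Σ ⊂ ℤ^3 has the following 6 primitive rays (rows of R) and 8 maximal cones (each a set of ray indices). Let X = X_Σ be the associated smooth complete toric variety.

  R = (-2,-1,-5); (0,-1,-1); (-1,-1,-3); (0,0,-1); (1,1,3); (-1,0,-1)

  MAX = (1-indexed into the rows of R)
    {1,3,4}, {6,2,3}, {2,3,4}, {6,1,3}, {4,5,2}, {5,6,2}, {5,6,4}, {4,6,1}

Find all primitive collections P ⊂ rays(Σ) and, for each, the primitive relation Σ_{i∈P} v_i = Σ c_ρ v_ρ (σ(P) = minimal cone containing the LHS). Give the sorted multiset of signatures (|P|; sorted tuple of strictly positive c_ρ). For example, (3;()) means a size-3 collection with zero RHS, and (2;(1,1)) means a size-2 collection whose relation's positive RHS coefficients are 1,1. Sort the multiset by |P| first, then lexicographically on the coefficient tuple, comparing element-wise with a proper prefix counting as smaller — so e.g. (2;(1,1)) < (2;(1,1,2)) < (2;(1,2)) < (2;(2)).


Primitive collections (5):

  P = {3,5}:  v_{3} + v_{5} = 0  so sig = (2;())
  P = {1,5}:  v_{1} + v_{5} = v_{4} + v_{6}  so sig = (2;(1,1))
  P = {1,2}:  v_{1} + v_{2} = 2·v_{3}  so sig = (2;(2))
  P = {2,4,6}:  v_{2} + v_{4} + v_{6} = v_{3}  so sig = (3;(1))
  P = {3,4,6}:  v_{3} + v_{4} + v_{6} = v_{1}  so sig = (3;(1))

Hence PRS(X_Σ) =
[(2;()), (2;(1,1)), (2;(2)), (3;(1)), (3;(1))]


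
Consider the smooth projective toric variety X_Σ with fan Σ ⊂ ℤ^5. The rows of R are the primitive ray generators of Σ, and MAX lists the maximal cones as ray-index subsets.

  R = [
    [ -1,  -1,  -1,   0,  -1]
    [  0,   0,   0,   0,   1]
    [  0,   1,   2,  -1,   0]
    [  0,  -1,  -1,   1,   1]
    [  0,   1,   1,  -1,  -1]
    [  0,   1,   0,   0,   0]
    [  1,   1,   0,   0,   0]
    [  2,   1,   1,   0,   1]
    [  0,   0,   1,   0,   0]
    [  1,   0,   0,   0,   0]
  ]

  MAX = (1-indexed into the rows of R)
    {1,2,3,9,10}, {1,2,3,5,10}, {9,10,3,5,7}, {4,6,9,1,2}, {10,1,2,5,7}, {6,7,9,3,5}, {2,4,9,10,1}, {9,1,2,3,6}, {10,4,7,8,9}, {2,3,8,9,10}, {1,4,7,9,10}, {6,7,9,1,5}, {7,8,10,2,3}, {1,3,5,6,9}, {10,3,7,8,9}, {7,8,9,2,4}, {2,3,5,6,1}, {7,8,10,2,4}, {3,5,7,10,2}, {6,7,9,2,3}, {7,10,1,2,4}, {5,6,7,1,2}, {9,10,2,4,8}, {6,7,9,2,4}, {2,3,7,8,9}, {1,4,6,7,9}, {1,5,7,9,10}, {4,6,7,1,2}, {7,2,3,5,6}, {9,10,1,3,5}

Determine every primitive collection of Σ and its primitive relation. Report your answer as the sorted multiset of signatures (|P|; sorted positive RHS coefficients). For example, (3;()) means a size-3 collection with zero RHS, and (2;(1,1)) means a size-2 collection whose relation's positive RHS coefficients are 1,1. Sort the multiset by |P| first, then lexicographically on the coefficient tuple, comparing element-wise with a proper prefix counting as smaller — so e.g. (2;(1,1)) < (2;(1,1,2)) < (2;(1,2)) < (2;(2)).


|primitive collections| = 10. Relations:

  P = {4,5}:  v_{4} + v_{5} = 0 ; sig = (2;())
  P = {1,8}:  v_{1} + v_{8} = v_{10} ; sig = (2;(1))
  P = {6,10}:  v_{6} + v_{10} = v_{7} ; sig = (2;(1))
  P = {3,4}:  v_{3} + v_{4} = v_{2} + v_{9} ; sig = (2;(1,1))
  P = {5,8}:  v_{5} + v_{8} = v_{3} + v_{7} + v_{10} ; sig = (2;(1,1,1))
  P = {6,8}:  v_{6} + v_{8} = v_{2} + 2·v_{7} + v_{9} ; sig = (2;(1,1,2))
  P = {1,3,7}:  v_{1} + v_{3} + v_{7} = v_{5} ; sig = (3;(1))
  P = {2,5,9}:  v_{2} + v_{5} + v_{9} = v_{3} ; sig = (3;(1))
  P = {1,2,7,9}:  v_{1} + v_{2} + v_{7} + v_{9} = 0 ; sig = (4;())
  P = {2,7,9,10}:  v_{2} + v_{7} + v_{9} + v_{10} = v_{8} ; sig = (4;(1))

Signatures (|P|; sorted positive RHS coefficients), sorted:
[(2;()), (2;(1)), (2;(1)), (2;(1,1)), (2;(1,1,1)), (2;(1,1,2)), (3;(1)), (3;(1)), (4;()), (4;(1))]


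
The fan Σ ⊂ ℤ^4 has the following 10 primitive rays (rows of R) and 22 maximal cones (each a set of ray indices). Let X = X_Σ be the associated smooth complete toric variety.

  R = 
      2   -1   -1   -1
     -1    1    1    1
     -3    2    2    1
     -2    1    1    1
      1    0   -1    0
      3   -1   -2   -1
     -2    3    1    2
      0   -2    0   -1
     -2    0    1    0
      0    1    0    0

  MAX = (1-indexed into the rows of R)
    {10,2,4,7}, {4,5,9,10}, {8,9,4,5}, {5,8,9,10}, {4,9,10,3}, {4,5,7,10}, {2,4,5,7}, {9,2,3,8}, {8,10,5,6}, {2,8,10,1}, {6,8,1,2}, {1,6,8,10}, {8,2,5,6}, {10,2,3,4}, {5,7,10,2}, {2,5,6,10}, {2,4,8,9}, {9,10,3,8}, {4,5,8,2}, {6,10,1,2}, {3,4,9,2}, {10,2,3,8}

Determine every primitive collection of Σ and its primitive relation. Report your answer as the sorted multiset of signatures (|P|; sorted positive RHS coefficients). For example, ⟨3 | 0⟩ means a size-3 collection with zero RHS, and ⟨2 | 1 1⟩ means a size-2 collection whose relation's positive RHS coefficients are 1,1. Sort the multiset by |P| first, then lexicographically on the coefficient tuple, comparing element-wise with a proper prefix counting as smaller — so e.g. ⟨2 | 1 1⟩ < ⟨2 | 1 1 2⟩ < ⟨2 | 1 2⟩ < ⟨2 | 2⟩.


Σ has 20 primitive collections:

  P = {1,4}:  v_{1} + v_{4} = 0  →  sig = ⟨2 | 0⟩
  P = {1,5}:  v_{1} + v_{5} = v_{6}  →  sig = ⟨2 | 1⟩
  P = {3,6}:  v_{3} + v_{6} = v_{10}  →  sig = ⟨2 | 1⟩
  P = {4,6}:  v_{4} + v_{6} = v_{5}  →  sig = ⟨2 | 1⟩
  P = {7,8}:  v_{7} + v_{8} = v_{4}  →  sig = ⟨2 | 1⟩
  P = {1,9}:  v_{1} + v_{9} = v_{8} + v_{10}  →  sig = ⟨2 | 1 1⟩
  P = {3,5}:  v_{3} + v_{5} = v_{4} + v_{10}  →  sig = ⟨2 | 1 1⟩
  P = {1,7}:  v_{1} + v_{7} = v_{2} + v_{5} + v_{10}  →  sig = ⟨2 | 1 1 1⟩
  P = {6,9}:  v_{6} + v_{9} = v_{5} + v_{8} + v_{10}  →  sig = ⟨2 | 1 1 1⟩
  P = {1,3}:  v_{1} + v_{3} = v_{2} + v_{8} + 2·v_{10}  →  sig = ⟨2 | 1 1 2⟩
  P = {6,7}:  v_{6} + v_{7} = v_{2} + 2·v_{5} + v_{10}  →  sig = ⟨2 | 1 1 2⟩
  P = {7,9}:  v_{7} + v_{9} = 2·v_{4} + v_{10}  →  sig = ⟨2 | 1 2⟩
  P = {3,7}:  v_{3} + v_{7} = v_{2} + 2·v_{4} + 2·v_{10}  →  sig = ⟨2 | 1 2 2⟩
  P = {2,5,9}:  v_{2} + v_{5} + v_{9} = v_{4}  →  sig = ⟨3 | 1⟩
  P = {2,9,10}:  v_{2} + v_{9} + v_{10} = v_{3}  →  sig = ⟨3 | 1⟩
  P = {4,8,10}:  v_{4} + v_{8} + v_{10} = v_{9}  →  sig = ⟨3 | 1⟩
  P = {3,4,8}:  v_{3} + v_{4} + v_{8} = v_{2} + 2·v_{9}  →  sig = ⟨3 | 1 2⟩
  P = {2,5,8,10}:  v_{2} + v_{5} + v_{8} + v_{10} = 0  →  sig = ⟨4 | 0⟩
  P = {2,4,5,10}:  v_{2} + v_{4} + v_{5} + v_{10} = v_{7}  →  sig = ⟨4 | 1⟩
  P = {2,6,8,10}:  v_{2} + v_{6} + v_{8} + v_{10} = v_{1}  →  sig = ⟨4 | 1⟩

Hence PRS(X_Σ) =
[⟨2 | 0⟩, ⟨2 | 1⟩, ⟨2 | 1⟩, ⟨2 | 1⟩, ⟨2 | 1⟩, ⟨2 | 1 1⟩, ⟨2 | 1 1⟩, ⟨2 | 1 1 1⟩, ⟨2 | 1 1 1⟩, ⟨2 | 1 1 2⟩, ⟨2 | 1 1 2⟩, ⟨2 | 1 2⟩, ⟨2 | 1 2 2⟩, ⟨3 | 1⟩, ⟨3 | 1⟩, ⟨3 | 1⟩, ⟨3 | 1 2⟩, ⟨4 | 0⟩, ⟨4 | 1⟩, ⟨4 | 1⟩]


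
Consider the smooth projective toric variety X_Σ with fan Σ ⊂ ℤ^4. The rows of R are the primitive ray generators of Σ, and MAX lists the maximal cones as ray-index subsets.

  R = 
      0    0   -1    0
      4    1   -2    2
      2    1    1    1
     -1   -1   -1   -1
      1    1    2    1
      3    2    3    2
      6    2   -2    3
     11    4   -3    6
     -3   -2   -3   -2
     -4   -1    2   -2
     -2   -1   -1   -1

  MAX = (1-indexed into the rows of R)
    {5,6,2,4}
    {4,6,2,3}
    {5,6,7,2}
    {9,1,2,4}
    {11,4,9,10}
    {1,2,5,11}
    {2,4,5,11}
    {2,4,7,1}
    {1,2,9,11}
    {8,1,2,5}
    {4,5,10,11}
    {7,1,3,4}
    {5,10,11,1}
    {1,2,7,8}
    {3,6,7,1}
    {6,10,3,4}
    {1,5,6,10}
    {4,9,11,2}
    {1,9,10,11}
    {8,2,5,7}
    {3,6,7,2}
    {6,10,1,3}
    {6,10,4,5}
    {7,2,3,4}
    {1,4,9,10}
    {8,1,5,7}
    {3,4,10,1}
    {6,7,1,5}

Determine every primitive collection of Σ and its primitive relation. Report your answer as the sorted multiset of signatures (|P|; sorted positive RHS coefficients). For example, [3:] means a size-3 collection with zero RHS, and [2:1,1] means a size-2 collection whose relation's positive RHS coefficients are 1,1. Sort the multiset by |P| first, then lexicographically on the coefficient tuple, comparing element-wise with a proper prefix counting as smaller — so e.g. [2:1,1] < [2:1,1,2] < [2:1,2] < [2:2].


Σ has 24 primitive collections:

  • {2,10}:  v_{2} + v_{10} = 0  so sig = [2:]
  • {3,11}:  v_{3} + v_{11} = 0  so sig = [2:]
  • {6,9}:  v_{6} + v_{9} = 0  so sig = [2:]
  • {3,5}:  v_{3} + v_{5} = v_{6}  so sig = [2:1]
  • {5,9}:  v_{5} + v_{9} = v_{11}  so sig = [2:1]
  • {6,11}:  v_{6} + v_{11} = v_{5}  so sig = [2:1]
  • {3,9}:  v_{3} + v_{9} = v_{1} + v_{4}  so sig = [2:1,1]
  • {4,8}:  v_{4} + v_{8} = v_{2} + v_{7}  so sig = [2:1,1]
  • {7,10}:  v_{7} + v_{10} = v_{1} + v_{3}  so sig = [2:1,1]
  • {7,11}:  v_{7} + v_{11} = v_{1} + v_{2}  so sig = [2:1,1]
  • {8,10}:  v_{8} + v_{10} = v_{1} + v_{5} + v_{7}  so sig = [2:1,1,1]
  • {7,9}:  v_{7} + v_{9} = 2·v_{1} + v_{2} + v_{4}  so sig = [2:1,1,2]
  • {3,8}:  v_{3} + v_{8} = v_{5} + 2·v_{7}  so sig = [2:1,2]
  • {8,11}:  v_{8} + v_{11} = 2·v_{1} + 2·v_{2} + v_{5}  so sig = [2:1,2,2]
  • {6,8}:  v_{6} + v_{8} = 2·v_{5} + 2·v_{7}  so sig = [2:2,2]
  • {8,9}:  v_{8} + v_{9} = 2·v_{1} + 2·v_{2}  so sig = [2:2,2]
  • {1,4,5}:  v_{1} + v_{4} + v_{5} = 0  so sig = [3:]
  • {1,2,3}:  v_{1} + v_{2} + v_{3} = v_{7}  so sig = [3:1]
  • {1,4,6}:  v_{1} + v_{4} + v_{6} = v_{3}  so sig = [3:1]
  • {1,4,11}:  v_{1} + v_{4} + v_{11} = v_{9}  so sig = [3:1]
  • {1,2,6}:  v_{1} + v_{2} + v_{6} = v_{5} + v_{7}  so sig = [3:1,1]
  • {4,5,7}:  v_{4} + v_{5} + v_{7} = v_{2} + v_{3}  so sig = [3:1,1]
  • {4,6,7}:  v_{4} + v_{6} + v_{7} = v_{2} + 2·v_{3}  so sig = [3:1,2]
  • {1,2,5,7}:  v_{1} + v_{2} + v_{5} + v_{7} = v_{8}  so sig = [4:1]

so the primitive-relation signature multiset is
[[2:], [2:], [2:], [2:1], [2:1], [2:1], [2:1,1], [2:1,1], [2:1,1], [2:1,1], [2:1,1,1], [2:1,1,2], [2:1,2], [2:1,2,2], [2:2,2], [2:2,2], [3:], [3:1], [3:1], [3:1], [3:1,1], [3:1,1], [3:1,2], [4:1]]


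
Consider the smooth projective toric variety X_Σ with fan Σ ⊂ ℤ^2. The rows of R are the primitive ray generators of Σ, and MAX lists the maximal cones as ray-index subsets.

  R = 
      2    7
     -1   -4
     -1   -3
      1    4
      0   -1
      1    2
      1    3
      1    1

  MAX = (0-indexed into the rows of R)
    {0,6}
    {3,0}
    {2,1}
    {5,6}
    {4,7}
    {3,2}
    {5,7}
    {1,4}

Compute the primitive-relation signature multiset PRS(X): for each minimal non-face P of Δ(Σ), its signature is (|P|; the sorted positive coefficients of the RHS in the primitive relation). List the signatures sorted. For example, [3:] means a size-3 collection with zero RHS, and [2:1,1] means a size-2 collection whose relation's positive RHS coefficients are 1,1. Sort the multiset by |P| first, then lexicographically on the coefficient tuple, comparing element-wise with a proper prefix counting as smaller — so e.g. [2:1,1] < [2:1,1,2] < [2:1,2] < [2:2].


Σ has 20 primitive collections:

  P = {1,3}:  v_{1} + v_{3} = 0  ⇒ sig = [2:]
  P = {2,6}:  v_{2} + v_{6} = 0  ⇒ sig = [2:]
  P = {0,1}:  v_{0} + v_{1} = v_{6}  ⇒ sig = [2:1]
  P = {0,2}:  v_{0} + v_{2} = v_{3}  ⇒ sig = [2:1]
  P = {1,6}:  v_{1} + v_{6} = v_{4}  ⇒ sig = [2:1]
  P = {2,4}:  v_{2} + v_{4} = v_{1}  ⇒ sig = [2:1]
  P = {2,5}:  v_{2} + v_{5} = v_{4}  ⇒ sig = [2:1]
  P = {3,4}:  v_{3} + v_{4} = v_{6}  ⇒ sig = [2:1]
  P = {3,6}:  v_{3} + v_{6} = v_{0}  ⇒ sig = [2:1]
  P = {4,5}:  v_{4} + v_{5} = v_{7}  ⇒ sig = [2:1]
  P = {4,6}:  v_{4} + v_{6} = v_{5}  ⇒ sig = [2:1]
  P = {3,7}:  v_{3} + v_{7} = v_{5} + v_{6}  ⇒ sig = [2:1,1]
  P = {0,7}:  v_{0} + v_{7} = v_{5} + 2·v_{6}  ⇒ sig = [2:1,2]
  P = {0,4}:  v_{0} + v_{4} = 2·v_{6}  ⇒ sig = [2:2]
  P = {1,5}:  v_{1} + v_{5} = 2·v_{4}  ⇒ sig = [2:2]
  P = {2,7}:  v_{2} + v_{7} = 2·v_{4}  ⇒ sig = [2:2]
  P = {3,5}:  v_{3} + v_{5} = 2·v_{6}  ⇒ sig = [2:2]
  P = {6,7}:  v_{6} + v_{7} = 2·v_{5}  ⇒ sig = [2:2]
  P = {0,5}:  v_{0} + v_{5} = 3·v_{6}  ⇒ sig = [2:3]
  P = {1,7}:  v_{1} + v_{7} = 3·v_{4}  ⇒ sig = [2:3]

Signatures (|P|; sorted positive RHS coefficients), sorted:
    [2:]
    [2:]
    [2:1]
    [2:1]
    [2:1]
    [2:1]
    [2:1]
    [2:1]
    [2:1]
    [2:1]
    [2:1]
    [2:1,1]
    [2:1,2]
    [2:2]
    [2:2]
    [2:2]
    [2:2]
    [2:2]
    [2:3]
    [2:3]


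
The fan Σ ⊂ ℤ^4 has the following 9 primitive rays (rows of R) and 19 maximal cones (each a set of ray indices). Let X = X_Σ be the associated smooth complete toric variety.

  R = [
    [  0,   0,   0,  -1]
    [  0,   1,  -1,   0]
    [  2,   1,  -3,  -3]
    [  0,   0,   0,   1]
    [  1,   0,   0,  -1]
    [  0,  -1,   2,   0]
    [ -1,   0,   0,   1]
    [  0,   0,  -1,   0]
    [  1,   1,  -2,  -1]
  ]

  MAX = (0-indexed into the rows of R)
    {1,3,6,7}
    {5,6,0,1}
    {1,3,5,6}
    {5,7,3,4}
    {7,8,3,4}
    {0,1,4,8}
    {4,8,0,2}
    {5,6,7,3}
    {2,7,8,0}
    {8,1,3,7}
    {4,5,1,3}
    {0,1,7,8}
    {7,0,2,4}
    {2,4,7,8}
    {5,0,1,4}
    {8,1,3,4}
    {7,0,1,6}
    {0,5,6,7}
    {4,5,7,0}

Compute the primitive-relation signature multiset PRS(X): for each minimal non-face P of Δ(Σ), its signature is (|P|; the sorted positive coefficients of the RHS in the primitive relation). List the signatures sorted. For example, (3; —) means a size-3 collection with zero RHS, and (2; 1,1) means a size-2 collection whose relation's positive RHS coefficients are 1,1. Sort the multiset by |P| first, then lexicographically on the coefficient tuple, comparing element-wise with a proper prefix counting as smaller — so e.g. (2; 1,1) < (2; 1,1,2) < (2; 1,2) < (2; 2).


The 11 primitive collections of Σ (r=9, n=4):

  P={0,3}:  v_{0} + v_{3} = 0 ; sig = (2; —)
  P={4,6}:  v_{4} + v_{6} = 0 ; sig = (2; —)
  P={5,8}:  v_{5} + v_{8} = v_{4} ; sig = (2; 1)
  P={6,8}:  v_{6} + v_{8} = v_{1} + v_{7} ; sig = (2; 1,1)
  P={2,3}:  v_{2} + v_{3} = v_{4} + v_{7} + v_{8} ; sig = (2; 1,1,1)
  P={2,6}:  v_{2} + v_{6} = v_{0} + v_{7} + v_{8} ; sig = (2; 1,1,1)
  P={2,5}:  v_{2} + v_{5} = v_{0} + 2·v_{4} + v_{7} ; sig = (2; 1,1,2)
  P={1,2}:  v_{1} + v_{2} = v_{0} + 2·v_{8} ; sig = (2; 1,2)
  P={1,5,7}:  v_{1} + v_{5} + v_{7} = 0 ; sig = (3; —)
  P={1,4,7}:  v_{1} + v_{4} + v_{7} = v_{8} ; sig = (3; 1)
  P={0,4,7,8}:  v_{0} + v_{4} + v_{7} + v_{8} = v_{2} ; sig = (4; 1)

Hence PRS(X_Σ) =
    |P|=2: 8 collections, coeffs (), (), (1), (1,1), (1,1,1), (1,1,1), (1,1,2), (1,2)
    |P|=3: 2 collections, coeffs (), (1)
    |P|=4: 1 collection, coeffs (1)


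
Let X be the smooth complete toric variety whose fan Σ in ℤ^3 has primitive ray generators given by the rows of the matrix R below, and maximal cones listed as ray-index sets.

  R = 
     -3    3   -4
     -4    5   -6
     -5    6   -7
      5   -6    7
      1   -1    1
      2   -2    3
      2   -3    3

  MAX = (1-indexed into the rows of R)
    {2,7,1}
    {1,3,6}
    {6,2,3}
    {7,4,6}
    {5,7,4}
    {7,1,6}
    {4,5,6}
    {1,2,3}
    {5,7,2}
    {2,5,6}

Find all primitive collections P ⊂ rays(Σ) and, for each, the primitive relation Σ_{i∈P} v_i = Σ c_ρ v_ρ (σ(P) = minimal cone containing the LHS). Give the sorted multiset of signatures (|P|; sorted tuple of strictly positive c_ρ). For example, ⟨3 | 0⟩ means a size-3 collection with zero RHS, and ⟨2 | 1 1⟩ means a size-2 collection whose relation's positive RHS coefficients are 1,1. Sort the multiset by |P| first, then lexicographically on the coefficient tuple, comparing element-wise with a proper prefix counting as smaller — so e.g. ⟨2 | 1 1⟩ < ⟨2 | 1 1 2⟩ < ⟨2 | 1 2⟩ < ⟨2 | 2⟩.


Δ(Σ) — 7 vertices, 9 min non-faces:

  {3,4}:  v_{3} + v_{4} = 0  so sig = ⟨2 | 0⟩
  {1,4}:  v_{1} + v_{4} = v_{7}  so sig = ⟨2 | 1⟩
  {2,4}:  v_{2} + v_{4} = v_{5}  so sig = ⟨2 | 1⟩
  {3,5}:  v_{3} + v_{5} = v_{2}  so sig = ⟨2 | 1⟩
  {3,7}:  v_{3} + v_{7} = v_{1}  so sig = ⟨2 | 1⟩
  {1,5}:  v_{1} + v_{5} = v_{2} + v_{7}  so sig = ⟨2 | 1 1⟩
  {2,6,7}:  v_{2} + v_{6} + v_{7} = 0  so sig = ⟨3 | 0⟩
  {1,2,6}:  v_{1} + v_{2} + v_{6} = v_{3}  so sig = ⟨3 | 1⟩
  {5,6,7}:  v_{5} + v_{6} + v_{7} = v_{4}  so sig = ⟨3 | 1⟩

so the primitive-relation signature multiset is
{ ⟨2 | 0⟩,  ⟨2 | 1⟩ ×4,  ⟨2 | 1 1⟩,  ⟨3 | 0⟩,  ⟨3 | 1⟩ ×2 }


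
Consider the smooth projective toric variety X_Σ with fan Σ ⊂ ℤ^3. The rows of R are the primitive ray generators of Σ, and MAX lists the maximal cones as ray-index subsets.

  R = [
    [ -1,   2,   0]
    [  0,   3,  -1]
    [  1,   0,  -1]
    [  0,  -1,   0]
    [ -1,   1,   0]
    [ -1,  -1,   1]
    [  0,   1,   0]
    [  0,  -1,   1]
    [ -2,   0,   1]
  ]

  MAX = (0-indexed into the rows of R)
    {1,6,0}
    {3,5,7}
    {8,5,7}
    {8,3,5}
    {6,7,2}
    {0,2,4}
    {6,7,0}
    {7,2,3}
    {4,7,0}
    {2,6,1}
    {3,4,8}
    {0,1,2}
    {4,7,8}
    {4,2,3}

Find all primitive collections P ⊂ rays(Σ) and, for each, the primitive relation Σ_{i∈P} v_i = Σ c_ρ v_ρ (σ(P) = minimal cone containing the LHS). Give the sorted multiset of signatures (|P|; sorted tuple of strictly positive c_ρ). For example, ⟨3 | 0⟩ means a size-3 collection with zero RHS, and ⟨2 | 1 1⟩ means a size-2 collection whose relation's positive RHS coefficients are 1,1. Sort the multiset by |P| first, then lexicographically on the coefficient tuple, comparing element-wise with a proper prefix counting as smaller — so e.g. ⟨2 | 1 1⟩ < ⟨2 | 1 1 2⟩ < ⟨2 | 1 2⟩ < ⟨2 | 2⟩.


20 collections generate NE(X_Σ); each relation:

  P={3,6}:  v_{3} + v_{6} = 0  so sig = ⟨2 | 0⟩
  P={0,3}:  v_{0} + v_{3} = v_{4}  so sig = ⟨2 | 1⟩
  P={1,5}:  v_{1} + v_{5} = v_{0}  so sig = ⟨2 | 1⟩
  P={2,5}:  v_{2} + v_{5} = v_{3}  so sig = ⟨2 | 1⟩
  P={4,5}:  v_{4} + v_{5} = v_{8}  so sig = ⟨2 | 1⟩
  P={4,6}:  v_{4} + v_{6} = v_{0}  so sig = ⟨2 | 1⟩
  P={1,3}:  v_{1} + v_{3} = v_{0} + v_{2}  so sig = ⟨2 | 1 1⟩
  P={1,8}:  v_{1} + v_{8} = v_{0} + v_{4}  so sig = ⟨2 | 1 1⟩
  P={2,8}:  v_{2} + v_{8} = v_{3} + v_{4}  so sig = ⟨2 | 1 1⟩
  P={5,6}:  v_{5} + v_{6} = v_{4} + v_{7}  so sig = ⟨2 | 1 1⟩
  P={0,5}:  v_{0} + v_{5} = 2·v_{4} + v_{7}  so sig = ⟨2 | 1 2⟩
  P={1,4}:  v_{1} + v_{4} = 2·v_{0} + v_{2}  so sig = ⟨2 | 1 2⟩
  P={6,8}:  v_{6} + v_{8} = 2·v_{4} + v_{7}  so sig = ⟨2 | 1 2⟩
  P={0,8}:  v_{0} + v_{8} = 3·v_{4} + v_{7}  so sig = ⟨2 | 1 3⟩
  P={1,7}:  v_{1} + v_{7} = 2·v_{6}  so sig = ⟨2 | 2⟩
  P={2,4,7}:  v_{2} + v_{4} + v_{7} = 0  so sig = ⟨3 | 0⟩
  P={0,2,6}:  v_{0} + v_{2} + v_{6} = v_{1}  so sig = ⟨3 | 1⟩
  P={0,2,7}:  v_{0} + v_{2} + v_{7} = v_{6}  so sig = ⟨3 | 1⟩
  P={3,4,7}:  v_{3} + v_{4} + v_{7} = v_{5}  so sig = ⟨3 | 1⟩
  P={3,7,8}:  v_{3} + v_{7} + v_{8} = 2·v_{5}  so sig = ⟨3 | 2⟩

Signatures (|P|; sorted positive RHS coefficients), sorted:
    ⟨2 | 0⟩
    ⟨2 | 1⟩
    ⟨2 | 1⟩
    ⟨2 | 1⟩
    ⟨2 | 1⟩
    ⟨2 | 1⟩
    ⟨2 | 1 1⟩
    ⟨2 | 1 1⟩
    ⟨2 | 1 1⟩
    ⟨2 | 1 1⟩
    ⟨2 | 1 2⟩
    ⟨2 | 1 2⟩
    ⟨2 | 1 2⟩
    ⟨2 | 1 3⟩
    ⟨2 | 2⟩
    ⟨3 | 0⟩
    ⟨3 | 1⟩
    ⟨3 | 1⟩
    ⟨3 | 1⟩
    ⟨3 | 2⟩


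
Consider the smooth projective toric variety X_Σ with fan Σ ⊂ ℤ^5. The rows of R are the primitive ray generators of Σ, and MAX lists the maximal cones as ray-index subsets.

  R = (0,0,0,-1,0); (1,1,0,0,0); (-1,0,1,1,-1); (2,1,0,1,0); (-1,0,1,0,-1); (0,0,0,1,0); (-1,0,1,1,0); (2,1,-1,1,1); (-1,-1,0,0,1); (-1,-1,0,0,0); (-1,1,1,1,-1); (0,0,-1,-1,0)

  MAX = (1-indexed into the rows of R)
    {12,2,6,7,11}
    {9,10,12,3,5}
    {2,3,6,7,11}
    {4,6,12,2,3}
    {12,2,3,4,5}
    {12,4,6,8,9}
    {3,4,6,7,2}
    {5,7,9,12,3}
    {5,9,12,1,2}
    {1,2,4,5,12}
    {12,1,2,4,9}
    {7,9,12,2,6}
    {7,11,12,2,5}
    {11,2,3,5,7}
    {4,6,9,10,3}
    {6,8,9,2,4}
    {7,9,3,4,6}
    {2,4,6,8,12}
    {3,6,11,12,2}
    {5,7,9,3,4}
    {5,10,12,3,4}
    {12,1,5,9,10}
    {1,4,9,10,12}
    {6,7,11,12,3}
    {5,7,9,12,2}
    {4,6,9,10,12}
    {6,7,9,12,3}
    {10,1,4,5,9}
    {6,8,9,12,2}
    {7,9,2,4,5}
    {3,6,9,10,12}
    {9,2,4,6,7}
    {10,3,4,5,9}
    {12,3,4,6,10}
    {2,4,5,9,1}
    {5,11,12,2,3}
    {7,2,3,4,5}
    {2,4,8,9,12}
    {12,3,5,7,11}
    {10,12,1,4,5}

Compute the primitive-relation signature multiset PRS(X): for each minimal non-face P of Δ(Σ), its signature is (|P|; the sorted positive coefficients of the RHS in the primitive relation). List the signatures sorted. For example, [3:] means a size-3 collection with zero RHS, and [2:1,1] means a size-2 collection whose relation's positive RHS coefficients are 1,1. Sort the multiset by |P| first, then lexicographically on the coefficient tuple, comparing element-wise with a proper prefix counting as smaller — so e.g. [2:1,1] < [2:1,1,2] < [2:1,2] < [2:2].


Minimal non-faces — 22 found among 12 rays, 40 max cones:

  • {1,6}:  v_{1} + v_{6} = 0  so sig = [2:]
  • {2,10}:  v_{2} + v_{10} = 0  so sig = [2:]
  • {1,3}:  v_{1} + v_{3} = v_{5}  so sig = [2:1]
  • {5,6}:  v_{5} + v_{6} = v_{3}  so sig = [2:1]
  • {5,8}:  v_{5} + v_{8} = v_{2} + v_{6}  so sig = [2:1,1]
  • {7,10}:  v_{7} + v_{10} = v_{3} + v_{9}  so sig = [2:1,1]
  • {1,7}:  v_{1} + v_{7} = v_{2} + v_{5} + v_{9}  so sig = [2:1,1,1]
  • {10,11}:  v_{10} + v_{11} = v_{3} + v_{7} + v_{12}  so sig = [2:1,1,1]
  • {1,8}:  v_{1} + v_{8} = v_{2} + v_{4} + v_{9} + v_{12}  so sig = [2:1,1,1,1]
  • {1,11}:  v_{1} + v_{11} = v_{2} + v_{5} + v_{7} + v_{12}  so sig = [2:1,1,1,1]
  • {8,10}:  v_{8} + v_{10} = v_{4} + v_{6} + v_{9} + v_{12}  so sig = [2:1,1,1,1]
  • {4,11}:  v_{4} + v_{11} = 2·v_{2} + v_{3} + v_{6}  so sig = [2:1,1,2]
  • {8,11}:  v_{8} + v_{11} = 2·v_{2} + 2·v_{6} + v_{7} + v_{12}  so sig = [2:1,1,2,2]
  • {3,8}:  v_{3} + v_{8} = v_{2} + 2·v_{6}  so sig = [2:1,2]
  • {9,11}:  v_{9} + v_{11} = 2·v_{7} + v_{12}  so sig = [2:1,2]
  • {7,8}:  v_{7} + v_{8} = 2·v_{2} + 2·v_{6} + v_{9}  so sig = [2:1,2,2]
  • {2,3,9}:  v_{2} + v_{3} + v_{9} = v_{7}  so sig = [3:1]
  • {4,7,12}:  v_{4} + v_{7} + v_{12} = v_{2} + v_{6}  so sig = [3:1,1]
  • {4,5,9,12}:  v_{4} + v_{5} + v_{9} + v_{12} = 0  so sig = [4:]
  • {2,3,7,12}:  v_{2} + v_{3} + v_{7} + v_{12} = v_{11}  so sig = [4:1]
  • {3,4,9,12}:  v_{3} + v_{4} + v_{9} + v_{12} = v_{6}  so sig = [4:1]
  • {2,4,6,9,12}:  v_{2} + v_{4} + v_{6} + v_{9} + v_{12} = v_{8}  so sig = [5:1]

Hence PRS(X_Σ) =
[[2:], [2:], [2:1], [2:1], [2:1,1], [2:1,1], [2:1,1,1], [2:1,1,1], [2:1,1,1,1], [2:1,1,1,1], [2:1,1,1,1], [2:1,1,2], [2:1,1,2,2], [2:1,2], [2:1,2], [2:1,2,2], [3:1], [3:1,1], [4:], [4:1], [4:1], [5:1]]


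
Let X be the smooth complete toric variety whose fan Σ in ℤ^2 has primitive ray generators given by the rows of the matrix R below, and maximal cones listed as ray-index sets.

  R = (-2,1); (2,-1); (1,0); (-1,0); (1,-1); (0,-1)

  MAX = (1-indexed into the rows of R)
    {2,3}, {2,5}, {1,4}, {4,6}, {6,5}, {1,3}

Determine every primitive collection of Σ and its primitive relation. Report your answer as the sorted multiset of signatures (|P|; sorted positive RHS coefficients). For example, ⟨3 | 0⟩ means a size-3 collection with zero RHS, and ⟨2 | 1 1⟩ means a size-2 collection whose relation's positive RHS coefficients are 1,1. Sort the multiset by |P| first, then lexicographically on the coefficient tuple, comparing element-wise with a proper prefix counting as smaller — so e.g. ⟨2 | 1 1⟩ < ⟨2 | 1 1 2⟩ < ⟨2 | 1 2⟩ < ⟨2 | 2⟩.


Primitive collections (9):

  P = {1,2}:  v_{1} + v_{2} = 0  so sig = ⟨2 | 0⟩
  P = {3,4}:  v_{3} + v_{4} = 0  so sig = ⟨2 | 0⟩
  P = {1,5}:  v_{1} + v_{5} = v_{4}  so sig = ⟨2 | 1⟩
  P = {2,4}:  v_{2} + v_{4} = v_{5}  so sig = ⟨2 | 1⟩
  P = {3,5}:  v_{3} + v_{5} = v_{2}  so sig = ⟨2 | 1⟩
  P = {3,6}:  v_{3} + v_{6} = v_{5}  so sig = ⟨2 | 1⟩
  P = {4,5}:  v_{4} + v_{5} = v_{6}  so sig = ⟨2 | 1⟩
  P = {1,6}:  v_{1} + v_{6} = 2·v_{4}  so sig = ⟨2 | 2⟩
  P = {2,6}:  v_{2} + v_{6} = 2·v_{5}  so sig = ⟨2 | 2⟩

so the primitive-relation signature multiset is
    ⟨2 | 0⟩
    ⟨2 | 0⟩
    ⟨2 | 1⟩
    ⟨2 | 1⟩
    ⟨2 | 1⟩
    ⟨2 | 1⟩
    ⟨2 | 1⟩
    ⟨2 | 2⟩
    ⟨2 | 2⟩


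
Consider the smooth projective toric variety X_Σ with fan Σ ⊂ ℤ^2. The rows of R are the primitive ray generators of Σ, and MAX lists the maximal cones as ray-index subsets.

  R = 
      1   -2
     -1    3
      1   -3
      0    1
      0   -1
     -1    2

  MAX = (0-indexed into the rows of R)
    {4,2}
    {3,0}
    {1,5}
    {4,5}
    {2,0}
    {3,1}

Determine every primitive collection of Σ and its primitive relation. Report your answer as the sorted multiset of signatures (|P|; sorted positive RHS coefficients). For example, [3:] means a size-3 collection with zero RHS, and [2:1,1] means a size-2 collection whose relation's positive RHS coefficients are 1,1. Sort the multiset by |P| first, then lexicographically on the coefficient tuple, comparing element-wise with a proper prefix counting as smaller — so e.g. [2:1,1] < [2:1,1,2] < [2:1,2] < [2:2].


9 collections generate NE(X_Σ); each relation:

  P = {0,5}:  v_{0} + v_{5} = 0  so sig = [2:]
  P = {1,2}:  v_{1} + v_{2} = 0  so sig = [2:]
  P = {3,4}:  v_{3} + v_{4} = 0  so sig = [2:]
  P = {0,1}:  v_{0} + v_{1} = v_{3}  so sig = [2:1]
  P = {0,4}:  v_{0} + v_{4} = v_{2}  so sig = [2:1]
  P = {1,4}:  v_{1} + v_{4} = v_{5}  so sig = [2:1]
  P = {2,3}:  v_{2} + v_{3} = v_{0}  so sig = [2:1]
  P = {2,5}:  v_{2} + v_{5} = v_{4}  so sig = [2:1]
  P = {3,5}:  v_{3} + v_{5} = v_{1}  so sig = [2:1]

Signatures (|P|; sorted positive RHS coefficients), sorted:
    |P|=2: 9 collections, coeffs (), (), (), (1), (1), (1), (1), (1), (1)


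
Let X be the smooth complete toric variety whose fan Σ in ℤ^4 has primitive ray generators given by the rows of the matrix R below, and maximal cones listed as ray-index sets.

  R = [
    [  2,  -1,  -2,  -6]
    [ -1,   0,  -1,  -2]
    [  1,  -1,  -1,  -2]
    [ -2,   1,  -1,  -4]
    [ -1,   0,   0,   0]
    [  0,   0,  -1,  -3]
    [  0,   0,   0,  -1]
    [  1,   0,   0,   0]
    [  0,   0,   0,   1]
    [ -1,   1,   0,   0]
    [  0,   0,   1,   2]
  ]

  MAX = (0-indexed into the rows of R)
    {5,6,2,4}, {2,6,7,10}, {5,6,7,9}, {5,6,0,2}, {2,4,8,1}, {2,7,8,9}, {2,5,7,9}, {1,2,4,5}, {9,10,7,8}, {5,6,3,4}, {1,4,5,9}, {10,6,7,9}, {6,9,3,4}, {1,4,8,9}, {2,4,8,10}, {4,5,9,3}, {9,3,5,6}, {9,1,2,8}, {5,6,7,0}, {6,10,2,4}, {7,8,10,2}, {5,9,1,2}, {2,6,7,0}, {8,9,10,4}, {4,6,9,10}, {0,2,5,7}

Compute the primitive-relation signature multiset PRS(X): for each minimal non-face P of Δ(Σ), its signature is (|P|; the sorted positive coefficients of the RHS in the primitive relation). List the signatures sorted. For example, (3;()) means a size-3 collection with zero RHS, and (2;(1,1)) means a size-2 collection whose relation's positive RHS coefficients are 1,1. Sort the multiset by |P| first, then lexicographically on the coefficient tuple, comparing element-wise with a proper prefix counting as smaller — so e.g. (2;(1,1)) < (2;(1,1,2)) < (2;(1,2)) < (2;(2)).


Δ(Σ) — 11 vertices, 23 min non-faces:

  • {4,7}:  v_{4} + v_{7} = 0  →  sig = (2;())
  • {6,8}:  v_{6} + v_{8} = 0  →  sig = (2;())
  • {1,10}:  v_{1} + v_{10} = v_{4}  →  sig = (2;(1))
  • {5,10}:  v_{5} + v_{10} = v_{6}  →  sig = (2;(1))
  • {1,6}:  v_{1} + v_{6} = v_{4} + v_{5}  →  sig = (2;(1,1))
  • {1,7}:  v_{1} + v_{7} = v_{2} + v_{9}  →  sig = (2;(1,1))
  • {5,8}:  v_{5} + v_{8} = v_{2} + v_{9}  →  sig = (2;(1,1))
  • {0,4}:  v_{0} + v_{4} = v_{2} + v_{5} + v_{6}  →  sig = (2;(1,1,1))
  • {0,8}:  v_{0} + v_{8} = v_{2} + v_{5} + v_{7}  →  sig = (2;(1,1,1))
  • {3,7}:  v_{3} + v_{7} = v_{5} + v_{6} + v_{9}  →  sig = (2;(1,1,1))
  • {3,8}:  v_{3} + v_{8} = v_{4} + v_{5} + v_{9}  →  sig = (2;(1,1,1))
  • {0,10}:  v_{0} + v_{10} = v_{2} + 2·v_{6} + v_{7}  →  sig = (2;(1,1,2))
  • {3,10}:  v_{3} + v_{10} = v_{4} + 2·v_{6} + v_{9}  →  sig = (2;(1,1,2))
  • {0,1}:  v_{0} + v_{1} = v_{2} + 2·v_{5}  →  sig = (2;(1,2))
  • {0,9}:  v_{0} + v_{9} = 2·v_{5} + v_{7}  →  sig = (2;(1,2))
  • {2,3}:  v_{2} + v_{3} = v_{4} + 2·v_{5}  →  sig = (2;(1,2))
  • {1,3}:  v_{1} + v_{3} = 2·v_{4} + 2·v_{5} + v_{9}  →  sig = (2;(1,2,2))
  • {0,3}:  v_{0} + v_{3} = 3·v_{5} + v_{6}  →  sig = (2;(1,3))
  • {2,9,10}:  v_{2} + v_{9} + v_{10} = 0  →  sig = (3;())
  • {2,4,9}:  v_{2} + v_{4} + v_{9} = v_{1}  →  sig = (3;(1))
  • {2,6,9}:  v_{2} + v_{6} + v_{9} = v_{5}  →  sig = (3;(1))
  • {2,5,6,7}:  v_{2} + v_{5} + v_{6} + v_{7} = v_{0}  →  sig = (4;(1))
  • {4,5,6,9}:  v_{4} + v_{5} + v_{6} + v_{9} = v_{3}  →  sig = (4;(1))

Signatures (|P|; sorted positive RHS coefficients), sorted:
[(2;()), (2;()), (2;(1)), (2;(1)), (2;(1,1)), (2;(1,1)), (2;(1,1)), (2;(1,1,1)), (2;(1,1,1)), (2;(1,1,1)), (2;(1,1,1)), (2;(1,1,2)), (2;(1,1,2)), (2;(1,2)), (2;(1,2)), (2;(1,2)), (2;(1,2,2)), (2;(1,3)), (3;()), (3;(1)), (3;(1)), (4;(1)), (4;(1))]


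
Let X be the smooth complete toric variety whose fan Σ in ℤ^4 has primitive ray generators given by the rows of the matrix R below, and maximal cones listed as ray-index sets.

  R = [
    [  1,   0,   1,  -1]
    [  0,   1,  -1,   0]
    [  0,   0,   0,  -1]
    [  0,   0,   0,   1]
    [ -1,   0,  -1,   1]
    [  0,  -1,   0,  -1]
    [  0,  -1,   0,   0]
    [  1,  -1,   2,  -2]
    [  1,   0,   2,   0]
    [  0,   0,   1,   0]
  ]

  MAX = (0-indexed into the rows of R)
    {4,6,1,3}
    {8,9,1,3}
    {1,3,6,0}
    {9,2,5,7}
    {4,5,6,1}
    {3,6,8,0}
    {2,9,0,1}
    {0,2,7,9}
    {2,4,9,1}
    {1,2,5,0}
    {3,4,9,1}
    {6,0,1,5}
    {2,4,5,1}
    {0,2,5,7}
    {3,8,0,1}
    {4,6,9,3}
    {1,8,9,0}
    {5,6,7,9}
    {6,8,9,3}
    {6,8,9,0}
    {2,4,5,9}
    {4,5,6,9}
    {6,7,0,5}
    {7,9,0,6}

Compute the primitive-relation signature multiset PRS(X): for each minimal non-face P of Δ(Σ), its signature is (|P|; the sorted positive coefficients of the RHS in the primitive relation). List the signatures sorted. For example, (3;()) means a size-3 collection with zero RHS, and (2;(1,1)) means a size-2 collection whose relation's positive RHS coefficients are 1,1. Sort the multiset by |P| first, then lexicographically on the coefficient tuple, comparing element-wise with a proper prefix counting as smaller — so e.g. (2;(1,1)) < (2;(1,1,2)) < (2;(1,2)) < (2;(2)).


16 collections generate NE(X_Σ); each relation:

  • {0,4}:  v_{0} + v_{4} = 0  so sig = (2;())
  • {2,3}:  v_{2} + v_{3} = 0  so sig = (2;())
  • {2,6}:  v_{2} + v_{6} = v_{5}  so sig = (2;(1))
  • {3,5}:  v_{3} + v_{5} = v_{6}  so sig = (2;(1))
  • {1,7}:  v_{1} + v_{7} = v_{0} + v_{2}  so sig = (2;(1,1))
  • {2,8}:  v_{2} + v_{8} = v_{0} + v_{9}  so sig = (2;(1,1))
  • {4,7}:  v_{4} + v_{7} = v_{5} + v_{9}  so sig = (2;(1,1))
  • {4,8}:  v_{4} + v_{8} = v_{3} + v_{9}  so sig = (2;(1,1))
  • {3,7}:  v_{3} + v_{7} = v_{0} + v_{6} + v_{9}  so sig = (2;(1,1,1))
  • {5,8}:  v_{5} + v_{8} = v_{0} + v_{6} + v_{9}  so sig = (2;(1,1,1))
  • {7,8}:  v_{7} + v_{8} = 2·v_{0} + v_{6} + 2·v_{9}  so sig = (2;(1,2,2))
  • {1,6,9}:  v_{1} + v_{6} + v_{9} = 0  so sig = (3;())
  • {0,3,9}:  v_{0} + v_{3} + v_{9} = v_{8}  so sig = (3;(1))
  • {0,5,9}:  v_{0} + v_{5} + v_{9} = v_{7}  so sig = (3;(1))
  • {1,5,9}:  v_{1} + v_{5} + v_{9} = v_{2}  so sig = (3;(1))
  • {1,6,8}:  v_{1} + v_{6} + v_{8} = v_{0} + v_{3}  so sig = (3;(1,1))

Hence PRS(X_Σ) =
[(2;()), (2;()), (2;(1)), (2;(1)), (2;(1,1)), (2;(1,1)), (2;(1,1)), (2;(1,1)), (2;(1,1,1)), (2;(1,1,1)), (2;(1,2,2)), (3;()), (3;(1)), (3;(1)), (3;(1)), (3;(1,1))]


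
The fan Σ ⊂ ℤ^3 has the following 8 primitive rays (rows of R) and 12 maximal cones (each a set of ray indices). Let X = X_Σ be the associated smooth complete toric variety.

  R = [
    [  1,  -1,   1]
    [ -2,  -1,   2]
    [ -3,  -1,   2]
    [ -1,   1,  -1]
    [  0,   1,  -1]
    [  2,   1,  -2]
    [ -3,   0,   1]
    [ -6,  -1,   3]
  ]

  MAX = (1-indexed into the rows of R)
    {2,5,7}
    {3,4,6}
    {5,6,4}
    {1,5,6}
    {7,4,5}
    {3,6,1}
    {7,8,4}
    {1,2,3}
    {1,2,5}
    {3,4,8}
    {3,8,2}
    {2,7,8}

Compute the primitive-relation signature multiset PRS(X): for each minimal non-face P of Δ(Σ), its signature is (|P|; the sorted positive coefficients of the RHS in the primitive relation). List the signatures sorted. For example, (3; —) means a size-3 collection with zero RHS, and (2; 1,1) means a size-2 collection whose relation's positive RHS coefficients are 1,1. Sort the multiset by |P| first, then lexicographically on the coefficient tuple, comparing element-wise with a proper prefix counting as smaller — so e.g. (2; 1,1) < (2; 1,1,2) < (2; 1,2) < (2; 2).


Δ(Σ) — 8 vertices, 10 min non-faces:

  {1,4}:  v_{1} + v_{4} = 0 ; sig = (2; —)
  {2,6}:  v_{2} + v_{6} = 0 ; sig = (2; —)
  {1,7}:  v_{1} + v_{7} = v_{2} ; sig = (2; 1)
  {2,4}:  v_{2} + v_{4} = v_{7} ; sig = (2; 1)
  {3,5}:  v_{3} + v_{5} = v_{7} ; sig = (2; 1)
  {3,7}:  v_{3} + v_{7} = v_{8} ; sig = (2; 1)
  {6,7}:  v_{6} + v_{7} = v_{4} ; sig = (2; 1)
  {1,8}:  v_{1} + v_{8} = v_{2} + v_{3} ; sig = (2; 1,1)
  {6,8}:  v_{6} + v_{8} = v_{3} + v_{4} ; sig = (2; 1,1)
  {5,8}:  v_{5} + v_{8} = 2·v_{7} ; sig = (2; 2)

Sorted signature multiset PRS(X):
[(2; —), (2; —), (2; 1), (2; 1), (2; 1), (2; 1), (2; 1), (2; 1,1), (2; 1,1), (2; 2)]


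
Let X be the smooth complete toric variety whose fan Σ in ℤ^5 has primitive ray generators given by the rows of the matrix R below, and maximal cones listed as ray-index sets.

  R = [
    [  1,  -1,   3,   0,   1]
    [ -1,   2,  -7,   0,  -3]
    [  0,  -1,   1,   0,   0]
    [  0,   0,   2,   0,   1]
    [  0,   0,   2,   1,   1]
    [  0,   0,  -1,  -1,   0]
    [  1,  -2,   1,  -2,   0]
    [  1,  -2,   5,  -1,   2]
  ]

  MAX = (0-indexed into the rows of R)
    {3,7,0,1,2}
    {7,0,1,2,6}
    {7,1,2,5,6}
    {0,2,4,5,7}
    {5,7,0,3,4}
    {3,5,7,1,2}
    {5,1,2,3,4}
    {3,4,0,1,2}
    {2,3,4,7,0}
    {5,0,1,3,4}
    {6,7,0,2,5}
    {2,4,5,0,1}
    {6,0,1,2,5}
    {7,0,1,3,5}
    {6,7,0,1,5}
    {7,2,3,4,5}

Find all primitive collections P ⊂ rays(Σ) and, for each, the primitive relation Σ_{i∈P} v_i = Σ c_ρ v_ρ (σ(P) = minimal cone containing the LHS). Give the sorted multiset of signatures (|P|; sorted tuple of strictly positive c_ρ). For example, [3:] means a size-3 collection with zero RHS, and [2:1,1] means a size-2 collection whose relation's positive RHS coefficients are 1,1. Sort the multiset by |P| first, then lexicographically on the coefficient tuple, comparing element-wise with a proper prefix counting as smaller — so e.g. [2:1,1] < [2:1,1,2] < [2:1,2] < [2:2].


Primitive collections (5):

  • {4,6}:  v_{4} + v_{6} = v_{0} + v_{2} + v_{5}  so sig = [2:1,1,1]
  • {3,6}:  v_{3} + v_{6} = v_{1} + 2·v_{7}  so sig = [2:1,2]
  • {1,4,7}:  v_{1} + v_{4} + v_{7} = 0  so sig = [3:]
  • {0,2,3,5}:  v_{0} + v_{2} + v_{3} + v_{5} = v_{7}  so sig = [4:1]
  • {0,1,2,5,7}:  v_{0} + v_{1} + v_{2} + v_{5} + v_{7} = v_{6}  so sig = [5:1]

Hence PRS(X_Σ) =
{ [2:1,1,1],  [2:1,2],  [3:],  [4:1],  [5:1] }


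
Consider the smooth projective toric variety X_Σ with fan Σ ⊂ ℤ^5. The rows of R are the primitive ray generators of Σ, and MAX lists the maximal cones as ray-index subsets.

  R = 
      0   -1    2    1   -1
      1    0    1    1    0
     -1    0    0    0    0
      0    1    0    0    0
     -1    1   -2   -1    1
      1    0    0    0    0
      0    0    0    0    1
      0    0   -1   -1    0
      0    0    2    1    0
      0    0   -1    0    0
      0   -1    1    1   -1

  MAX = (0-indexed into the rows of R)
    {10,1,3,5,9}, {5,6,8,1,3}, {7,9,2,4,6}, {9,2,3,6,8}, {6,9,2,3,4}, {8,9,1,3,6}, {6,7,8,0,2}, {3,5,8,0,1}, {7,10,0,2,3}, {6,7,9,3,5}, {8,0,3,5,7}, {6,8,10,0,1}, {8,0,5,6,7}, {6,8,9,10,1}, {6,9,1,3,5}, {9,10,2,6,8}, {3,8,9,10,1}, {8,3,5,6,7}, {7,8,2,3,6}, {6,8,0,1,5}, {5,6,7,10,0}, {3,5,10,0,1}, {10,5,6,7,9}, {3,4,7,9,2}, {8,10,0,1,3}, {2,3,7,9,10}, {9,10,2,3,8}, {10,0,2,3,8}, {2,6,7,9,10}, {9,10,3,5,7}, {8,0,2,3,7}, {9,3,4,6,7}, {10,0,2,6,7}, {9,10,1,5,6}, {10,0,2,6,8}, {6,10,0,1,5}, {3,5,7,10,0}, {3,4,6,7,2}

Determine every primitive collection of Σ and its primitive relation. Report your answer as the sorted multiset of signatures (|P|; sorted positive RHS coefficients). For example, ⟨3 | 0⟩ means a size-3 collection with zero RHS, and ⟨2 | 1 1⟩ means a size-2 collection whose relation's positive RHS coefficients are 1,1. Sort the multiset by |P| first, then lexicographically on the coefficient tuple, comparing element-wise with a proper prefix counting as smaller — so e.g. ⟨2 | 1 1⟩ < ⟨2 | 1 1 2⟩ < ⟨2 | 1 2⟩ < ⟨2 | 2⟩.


Δ(Σ) — 11 vertices, 16 min non-faces:

  • {2,5}:  v_{2} + v_{5} = 0 — sig = ⟨2 | 0⟩
  • {0,4}:  v_{0} + v_{4} = v_{2} — sig = ⟨2 | 1⟩
  • {0,9}:  v_{0} + v_{9} = v_{10} — sig = ⟨2 | 1⟩
  • {1,7}:  v_{1} + v_{7} = v_{5} — sig = ⟨2 | 1⟩
  • {1,2}:  v_{1} + v_{2} = v_{8} + v_{9} — sig = ⟨2 | 1 1⟩
  • {4,10}:  v_{4} + v_{10} = v_{2} + v_{9} — sig = ⟨2 | 1 1⟩
  • {1,4}:  v_{1} + v_{4} = v_{3} + v_{6} + v_{9} — sig = ⟨2 | 1 1 1⟩
  • {4,8}:  v_{4} + v_{8} = v_{2} + v_{3} + v_{6} — sig = ⟨2 | 1 1 1⟩
  • {4,5}:  v_{4} + v_{5} = v_{3} + v_{6} + v_{7} + v_{9} — sig = ⟨2 | 1 1 1 1⟩
  • {7,8,9}:  v_{7} + v_{8} + v_{9} = 0 — sig = ⟨3 | 0⟩
  • {0,3,6}:  v_{0} + v_{3} + v_{6} = v_{8} — sig = ⟨3 | 1⟩
  • {5,8,9}:  v_{5} + v_{8} + v_{9} = v_{1} — sig = ⟨3 | 1⟩
  • {7,8,10}:  v_{7} + v_{8} + v_{10} = v_{0} — sig = ⟨3 | 1⟩
  • {3,6,10}:  v_{3} + v_{6} + v_{10} = v_{8} + v_{9} — sig = ⟨3 | 1 1⟩
  • {5,8,10}:  v_{5} + v_{8} + v_{10} = v_{0} + v_{1} — sig = ⟨3 | 1 1⟩
  • {2,3,6,7,9}:  v_{2} + v_{3} + v_{6} + v_{7} + v_{9} = v_{4} — sig = ⟨5 | 1⟩

Sorted signature multiset PRS(X):
    |P|=2: 9 collections, coeffs (), (1), (1), (1), (1,1), (1,1), (1,1,1), (1,1,1), (1,1,1,1)
    |P|=3: 6 collections, coeffs (), (1), (1), (1), (1,1), (1,1)
    |P|=5: 1 collection, coeffs (1)


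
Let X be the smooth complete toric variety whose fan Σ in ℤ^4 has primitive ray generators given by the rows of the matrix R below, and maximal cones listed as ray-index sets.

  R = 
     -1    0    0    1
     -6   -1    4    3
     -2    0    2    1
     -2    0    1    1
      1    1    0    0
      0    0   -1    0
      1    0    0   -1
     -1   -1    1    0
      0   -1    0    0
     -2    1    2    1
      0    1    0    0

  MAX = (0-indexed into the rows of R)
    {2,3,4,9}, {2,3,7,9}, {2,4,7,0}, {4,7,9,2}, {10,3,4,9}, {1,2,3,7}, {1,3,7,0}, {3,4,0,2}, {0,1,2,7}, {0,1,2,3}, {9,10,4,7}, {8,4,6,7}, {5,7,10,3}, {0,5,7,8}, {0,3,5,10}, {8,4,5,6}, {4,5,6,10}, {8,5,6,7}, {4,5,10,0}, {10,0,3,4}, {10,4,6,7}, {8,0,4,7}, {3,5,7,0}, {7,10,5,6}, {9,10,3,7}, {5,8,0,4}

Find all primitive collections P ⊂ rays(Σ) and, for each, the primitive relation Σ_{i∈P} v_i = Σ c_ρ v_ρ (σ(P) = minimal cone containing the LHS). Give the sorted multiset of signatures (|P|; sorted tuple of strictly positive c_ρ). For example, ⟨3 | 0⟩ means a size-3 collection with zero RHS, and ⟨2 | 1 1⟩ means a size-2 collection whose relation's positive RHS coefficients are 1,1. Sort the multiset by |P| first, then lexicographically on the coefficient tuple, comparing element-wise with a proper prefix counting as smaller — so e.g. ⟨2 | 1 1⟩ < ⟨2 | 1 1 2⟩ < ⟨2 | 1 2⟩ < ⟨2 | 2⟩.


Minimal non-faces — 23 found among 11 rays, 26 max cones:

  {0,6}:  v_{0} + v_{6} = 0 ; sig = ⟨2 | 0⟩
  {8,10}:  v_{8} + v_{10} = 0 ; sig = ⟨2 | 0⟩
  {2,5}:  v_{2} + v_{5} = v_{3} ; sig = ⟨2 | 1⟩
  {2,10}:  v_{2} + v_{10} = v_{9} ; sig = ⟨2 | 1⟩
  {8,9}:  v_{8} + v_{9} = v_{2} ; sig = ⟨2 | 1⟩
  {3,6}:  v_{3} + v_{6} = v_{7} + v_{10} ; sig = ⟨2 | 1 1⟩
  {3,8}:  v_{3} + v_{8} = v_{0} + v_{7} ; sig = ⟨2 | 1 1⟩
  {5,9}:  v_{5} + v_{9} = v_{3} + v_{10} ; sig = ⟨2 | 1 1⟩
  {1,6}:  v_{1} + v_{6} = v_{2} + v_{3} + v_{7} ; sig = ⟨2 | 1 1 1⟩
  {1,5}:  v_{1} + v_{5} = v_{0} + 2·v_{3} + v_{7} ; sig = ⟨2 | 1 1 2⟩
  {2,6}:  v_{2} + v_{6} = v_{4} + 2·v_{7} + v_{10} ; sig = ⟨2 | 1 1 2⟩
  {2,8}:  v_{2} + v_{8} = v_{0} + v_{4} + 2·v_{7} ; sig = ⟨2 | 1 1 2⟩
  {0,9}:  v_{0} + v_{9} = 2·v_{3} + v_{4} ; sig = ⟨2 | 1 2⟩
  {1,4}:  v_{1} + v_{4} = v_{0} + 2·v_{2} ; sig = ⟨2 | 1 2⟩
  {1,10}:  v_{1} + v_{10} = v_{2} + 2·v_{3} ; sig = ⟨2 | 1 2⟩
  {1,8}:  v_{1} + v_{8} = 2·v_{0} + v_{2} + 2·v_{7} ; sig = ⟨2 | 1 2 2⟩
  {6,9}:  v_{6} + v_{9} = v_{4} + 2·v_{7} + 2·v_{10} ; sig = ⟨2 | 1 2 2⟩
  {1,9}:  v_{1} + v_{9} = 2·v_{2} + 2·v_{3} ; sig = ⟨2 | 2 2⟩
  {4,5,7}:  v_{4} + v_{5} + v_{7} = 0 ; sig = ⟨3 | 0⟩
  {0,7,10}:  v_{0} + v_{7} + v_{10} = v_{3} ; sig = ⟨3 | 1⟩
  {3,4,7}:  v_{3} + v_{4} + v_{7} = v_{2} ; sig = ⟨3 | 1⟩
  {3,4,5}:  v_{3} + v_{4} + v_{5} = v_{0} + v_{10} ; sig = ⟨3 | 1 1⟩
  {0,2,3,7}:  v_{0} + v_{2} + v_{3} + v_{7} = v_{1} ; sig = ⟨4 | 1⟩

Hence PRS(X_Σ) =
    ⟨2 | 0⟩
    ⟨2 | 0⟩
    ⟨2 | 1⟩
    ⟨2 | 1⟩
    ⟨2 | 1⟩
    ⟨2 | 1 1⟩
    ⟨2 | 1 1⟩
    ⟨2 | 1 1⟩
    ⟨2 | 1 1 1⟩
    ⟨2 | 1 1 2⟩
    ⟨2 | 1 1 2⟩
    ⟨2 | 1 1 2⟩
    ⟨2 | 1 2⟩
    ⟨2 | 1 2⟩
    ⟨2 | 1 2⟩
    ⟨2 | 1 2 2⟩
    ⟨2 | 1 2 2⟩
    ⟨2 | 2 2⟩
    ⟨3 | 0⟩
    ⟨3 | 1⟩
    ⟨3 | 1⟩
    ⟨3 | 1 1⟩
    ⟨4 | 1⟩
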